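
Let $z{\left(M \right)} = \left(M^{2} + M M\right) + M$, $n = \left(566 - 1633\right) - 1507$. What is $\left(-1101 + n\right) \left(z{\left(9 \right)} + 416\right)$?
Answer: $-2157225$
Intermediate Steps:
$n = -2574$ ($n = -1067 - 1507 = -2574$)
$z{\left(M \right)} = M + 2 M^{2}$ ($z{\left(M \right)} = \left(M^{2} + M^{2}\right) + M = 2 M^{2} + M = M + 2 M^{2}$)
$\left(-1101 + n\right) \left(z{\left(9 \right)} + 416\right) = \left(-1101 - 2574\right) \left(9 \left(1 + 2 \cdot 9\right) + 416\right) = - 3675 \left(9 \left(1 + 18\right) + 416\right) = - 3675 \left(9 \cdot 19 + 416\right) = - 3675 \left(171 + 416\right) = \left(-3675\right) 587 = -2157225$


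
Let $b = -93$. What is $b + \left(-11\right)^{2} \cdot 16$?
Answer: $1843$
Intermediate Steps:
$b + \left(-11\right)^{2} \cdot 16 = -93 + \left(-11\right)^{2} \cdot 16 = -93 + 121 \cdot 16 = -93 + 1936 = 1843$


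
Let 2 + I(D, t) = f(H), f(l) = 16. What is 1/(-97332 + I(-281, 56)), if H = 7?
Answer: -1/97318 ≈ -1.0276e-5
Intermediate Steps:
I(D, t) = 14 (I(D, t) = -2 + 16 = 14)
1/(-97332 + I(-281, 56)) = 1/(-97332 + 14) = 1/(-97318) = -1/97318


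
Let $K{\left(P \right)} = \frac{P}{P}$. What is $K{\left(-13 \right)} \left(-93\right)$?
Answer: $-93$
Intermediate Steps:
$K{\left(P \right)} = 1$
$K{\left(-13 \right)} \left(-93\right) = 1 \left(-93\right) = -93$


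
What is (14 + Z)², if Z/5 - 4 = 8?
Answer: 5476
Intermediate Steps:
Z = 60 (Z = 20 + 5*8 = 20 + 40 = 60)
(14 + Z)² = (14 + 60)² = 74² = 5476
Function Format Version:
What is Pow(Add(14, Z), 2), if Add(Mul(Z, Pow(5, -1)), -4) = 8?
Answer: 5476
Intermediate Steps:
Z = 60 (Z = Add(20, Mul(5, 8)) = Add(20, 40) = 60)
Pow(Add(14, Z), 2) = Pow(Add(14, 60), 2) = Pow(74, 2) = 5476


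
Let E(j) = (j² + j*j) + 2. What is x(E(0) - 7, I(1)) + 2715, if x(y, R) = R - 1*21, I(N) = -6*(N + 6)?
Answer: 2652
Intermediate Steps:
E(j) = 2 + 2*j² (E(j) = (j² + j²) + 2 = 2*j² + 2 = 2 + 2*j²)
I(N) = -36 - 6*N (I(N) = -6*(6 + N) = -36 - 6*N)
x(y, R) = -21 + R (x(y, R) = R - 21 = -21 + R)
x(E(0) - 7, I(1)) + 2715 = (-21 + (-36 - 6*1)) + 2715 = (-21 + (-36 - 6)) + 2715 = (-21 - 42) + 2715 = -63 + 2715 = 2652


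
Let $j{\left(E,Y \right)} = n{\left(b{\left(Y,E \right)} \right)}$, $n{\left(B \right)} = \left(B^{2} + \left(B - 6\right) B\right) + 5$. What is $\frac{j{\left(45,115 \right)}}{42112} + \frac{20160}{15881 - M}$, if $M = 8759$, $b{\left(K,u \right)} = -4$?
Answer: $\frac{141568727}{49986944} \approx 2.8321$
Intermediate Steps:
$n{\left(B \right)} = 5 + B^{2} + B \left(-6 + B\right)$ ($n{\left(B \right)} = \left(B^{2} + \left(B - 6\right) B\right) + 5 = \left(B^{2} + \left(-6 + B\right) B\right) + 5 = \left(B^{2} + B \left(-6 + B\right)\right) + 5 = 5 + B^{2} + B \left(-6 + B\right)$)
$j{\left(E,Y \right)} = 61$ ($j{\left(E,Y \right)} = 5 - -24 + 2 \left(-4\right)^{2} = 5 + 24 + 2 \cdot 16 = 5 + 24 + 32 = 61$)
$\frac{j{\left(45,115 \right)}}{42112} + \frac{20160}{15881 - M} = \frac{61}{42112} + \frac{20160}{15881 - 8759} = 61 \cdot \frac{1}{42112} + \frac{20160}{15881 - 8759} = \frac{61}{42112} + \frac{20160}{7122} = \frac{61}{42112} + 20160 \cdot \frac{1}{7122} = \frac{61}{42112} + \frac{3360}{1187} = \frac{141568727}{49986944}$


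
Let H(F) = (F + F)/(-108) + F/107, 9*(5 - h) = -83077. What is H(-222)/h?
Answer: 1961/8894054 ≈ 0.00022048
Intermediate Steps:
h = 83122/9 (h = 5 - 1/9*(-83077) = 5 + 83077/9 = 83122/9 ≈ 9235.8)
H(F) = -53*F/5778 (H(F) = (2*F)*(-1/108) + F*(1/107) = -F/54 + F/107 = -53*F/5778)
H(-222)/h = (-53/5778*(-222))/(83122/9) = (1961/963)*(9/83122) = 1961/8894054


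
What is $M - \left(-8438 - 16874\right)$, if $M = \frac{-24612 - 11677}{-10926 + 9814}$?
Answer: $\frac{28183233}{1112} \approx 25345.0$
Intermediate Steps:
$M = \frac{36289}{1112}$ ($M = - \frac{36289}{-1112} = \left(-36289\right) \left(- \frac{1}{1112}\right) = \frac{36289}{1112} \approx 32.634$)
$M - \left(-8438 - 16874\right) = \frac{36289}{1112} - \left(-8438 - 16874\right) = \frac{36289}{1112} - -25312 = \frac{36289}{1112} + 25312 = \frac{28183233}{1112}$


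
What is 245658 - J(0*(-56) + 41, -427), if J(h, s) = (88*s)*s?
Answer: -15799294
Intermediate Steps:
J(h, s) = 88*s**2
245658 - J(0*(-56) + 41, -427) = 245658 - 88*(-427)**2 = 245658 - 88*182329 = 245658 - 1*16044952 = 245658 - 16044952 = -15799294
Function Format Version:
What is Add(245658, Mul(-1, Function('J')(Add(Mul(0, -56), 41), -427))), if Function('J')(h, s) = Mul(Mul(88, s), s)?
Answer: -15799294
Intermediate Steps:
Function('J')(h, s) = Mul(88, Pow(s, 2))
Add(245658, Mul(-1, Function('J')(Add(Mul(0, -56), 41), -427))) = Add(245658, Mul(-1, Mul(88, Pow(-427, 2)))) = Add(245658, Mul(-1, Mul(88, 182329))) = Add(245658, Mul(-1, 16044952)) = Add(245658, -16044952) = -15799294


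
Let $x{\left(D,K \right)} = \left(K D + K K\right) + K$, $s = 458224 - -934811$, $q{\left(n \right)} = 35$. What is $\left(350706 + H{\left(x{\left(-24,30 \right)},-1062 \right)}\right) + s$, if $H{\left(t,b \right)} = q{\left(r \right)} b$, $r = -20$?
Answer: $1706571$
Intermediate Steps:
$s = 1393035$ ($s = 458224 + 934811 = 1393035$)
$x{\left(D,K \right)} = K + K^{2} + D K$ ($x{\left(D,K \right)} = \left(D K + K^{2}\right) + K = \left(K^{2} + D K\right) + K = K + K^{2} + D K$)
$H{\left(t,b \right)} = 35 b$
$\left(350706 + H{\left(x{\left(-24,30 \right)},-1062 \right)}\right) + s = \left(350706 + 35 \left(-1062\right)\right) + 1393035 = \left(350706 - 37170\right) + 1393035 = 313536 + 1393035 = 1706571$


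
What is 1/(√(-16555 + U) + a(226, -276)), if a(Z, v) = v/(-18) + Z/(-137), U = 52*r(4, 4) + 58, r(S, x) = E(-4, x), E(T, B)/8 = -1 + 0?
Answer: 2311464/2888590249 - 168921*I*√16913/2888590249 ≈ 0.0008002 - 0.0076052*I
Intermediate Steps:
E(T, B) = -8 (E(T, B) = 8*(-1 + 0) = 8*(-1) = -8)
r(S, x) = -8
U = -358 (U = 52*(-8) + 58 = -416 + 58 = -358)
a(Z, v) = -v/18 - Z/137 (a(Z, v) = v*(-1/18) + Z*(-1/137) = -v/18 - Z/137)
1/(√(-16555 + U) + a(226, -276)) = 1/(√(-16555 - 358) + (-1/18*(-276) - 1/137*226)) = 1/(√(-16913) + (46/3 - 226/137)) = 1/(I*√16913 + 5624/411) = 1/(5624/411 + I*√16913)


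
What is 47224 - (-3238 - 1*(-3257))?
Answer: 47205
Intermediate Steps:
47224 - (-3238 - 1*(-3257)) = 47224 - (-3238 + 3257) = 47224 - 1*19 = 47224 - 19 = 47205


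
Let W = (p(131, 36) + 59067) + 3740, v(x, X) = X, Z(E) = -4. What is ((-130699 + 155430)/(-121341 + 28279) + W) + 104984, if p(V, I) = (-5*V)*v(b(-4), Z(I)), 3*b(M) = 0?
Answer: 15858763751/93062 ≈ 1.7041e+5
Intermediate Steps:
b(M) = 0 (b(M) = (⅓)*0 = 0)
p(V, I) = 20*V (p(V, I) = -5*V*(-4) = 20*V)
W = 65427 (W = (20*131 + 59067) + 3740 = (2620 + 59067) + 3740 = 61687 + 3740 = 65427)
((-130699 + 155430)/(-121341 + 28279) + W) + 104984 = ((-130699 + 155430)/(-121341 + 28279) + 65427) + 104984 = (24731/(-93062) + 65427) + 104984 = (24731*(-1/93062) + 65427) + 104984 = (-24731/93062 + 65427) + 104984 = 6088742743/93062 + 104984 = 15858763751/93062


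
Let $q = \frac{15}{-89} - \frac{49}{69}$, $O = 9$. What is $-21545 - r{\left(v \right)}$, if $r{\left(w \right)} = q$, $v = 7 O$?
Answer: $- \frac{132302449}{6141} \approx -21544.0$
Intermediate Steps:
$v = 63$ ($v = 7 \cdot 9 = 63$)
$q = - \frac{5396}{6141}$ ($q = 15 \left(- \frac{1}{89}\right) - \frac{49}{69} = - \frac{15}{89} - \frac{49}{69} = - \frac{5396}{6141} \approx -0.87868$)
$r{\left(w \right)} = - \frac{5396}{6141}$
$-21545 - r{\left(v \right)} = -21545 - - \frac{5396}{6141} = -21545 + \frac{5396}{6141} = - \frac{132302449}{6141}$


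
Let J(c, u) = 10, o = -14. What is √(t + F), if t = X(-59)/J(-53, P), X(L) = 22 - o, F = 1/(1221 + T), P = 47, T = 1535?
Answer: √170916785/6890 ≈ 1.8975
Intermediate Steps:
F = 1/2756 (F = 1/(1221 + 1535) = 1/2756 ≈ 0.00036284)
X(L) = 36 (X(L) = 22 - 1*(-14) = 22 + 14 = 36)
t = 18/5 (t = 36/10 = 36*(⅒) = 18/5 ≈ 3.6000)
√(t + F) = √(18/5 + 1/2756) = √(49613/13780) = √170916785/6890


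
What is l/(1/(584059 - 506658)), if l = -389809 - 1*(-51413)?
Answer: -26192188796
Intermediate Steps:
l = -338396 (l = -389809 + 51413 = -338396)
l/(1/(584059 - 506658)) = -338396/(1/(584059 - 506658)) = -338396/(1/77401) = -338396/1/77401 = -338396*77401 = -26192188796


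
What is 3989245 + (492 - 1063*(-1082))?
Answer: 5139903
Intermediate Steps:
3989245 + (492 - 1063*(-1082)) = 3989245 + (492 + 1150166) = 3989245 + 1150658 = 5139903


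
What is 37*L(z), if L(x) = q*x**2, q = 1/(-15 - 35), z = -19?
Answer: -13357/50 ≈ -267.14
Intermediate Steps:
q = -1/50 (q = 1/(-50) = -1/50 ≈ -0.020000)
L(x) = -x**2/50
37*L(z) = 37*(-1/50*(-19)**2) = 37*(-1/50*361) = 37*(-361/50) = -13357/50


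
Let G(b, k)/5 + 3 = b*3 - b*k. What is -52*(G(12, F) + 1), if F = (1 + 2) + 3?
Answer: 10088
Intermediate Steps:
F = 6 (F = 3 + 3 = 6)
G(b, k) = -15 + 15*b - 5*b*k (G(b, k) = -15 + 5*(b*3 - b*k) = -15 + 5*(3*b - b*k) = -15 + (15*b - 5*b*k) = -15 + 15*b - 5*b*k)
-52*(G(12, F) + 1) = -52*((-15 + 15*12 - 5*12*6) + 1) = -52*((-15 + 180 - 360) + 1) = -52*(-195 + 1) = -52*(-194) = 10088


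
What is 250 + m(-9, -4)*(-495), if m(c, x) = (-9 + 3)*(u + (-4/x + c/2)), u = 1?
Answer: -7175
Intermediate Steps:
m(c, x) = -6 - 3*c + 24/x (m(c, x) = (-9 + 3)*(1 + (-4/x + c/2)) = -6*(1 + (-4/x + c*(½))) = -6*(1 + (-4/x + c/2)) = -6*(1 + (c/2 - 4/x)) = -6*(1 + c/2 - 4/x) = -6 - 3*c + 24/x)
250 + m(-9, -4)*(-495) = 250 + (-6 - 3*(-9) + 24/(-4))*(-495) = 250 + (-6 + 27 + 24*(-¼))*(-495) = 250 + (-6 + 27 - 6)*(-495) = 250 + 15*(-495) = 250 - 7425 = -7175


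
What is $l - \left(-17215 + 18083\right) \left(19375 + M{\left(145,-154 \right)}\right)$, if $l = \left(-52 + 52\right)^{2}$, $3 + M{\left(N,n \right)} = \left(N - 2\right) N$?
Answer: $-34812876$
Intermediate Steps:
$M{\left(N,n \right)} = -3 + N \left(-2 + N\right)$ ($M{\left(N,n \right)} = -3 + \left(N - 2\right) N = -3 + \left(-2 + N\right) N = -3 + N \left(-2 + N\right)$)
$l = 0$ ($l = 0^{2} = 0$)
$l - \left(-17215 + 18083\right) \left(19375 + M{\left(145,-154 \right)}\right) = 0 - \left(-17215 + 18083\right) \left(19375 - \left(293 - 21025\right)\right) = 0 - 868 \left(19375 - -20732\right) = 0 - 868 \left(19375 + 20732\right) = 0 - 868 \cdot 40107 = 0 - 34812876 = -34812876$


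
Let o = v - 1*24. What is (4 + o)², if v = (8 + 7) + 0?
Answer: 25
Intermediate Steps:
v = 15 (v = 15 + 0 = 15)
o = -9 (o = 15 - 1*24 = 15 - 24 = -9)
(4 + o)² = (4 - 9)² = (-5)² = 25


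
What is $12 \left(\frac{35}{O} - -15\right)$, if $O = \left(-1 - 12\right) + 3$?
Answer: $138$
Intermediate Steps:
$O = -10$ ($O = -13 + 3 = -10$)
$12 \left(\frac{35}{O} - -15\right) = 12 \left(\frac{35}{-10} - -15\right) = 12 \left(35 \left(- \frac{1}{10}\right) + 15\right) = 12 \left(- \frac{7}{2} + 15\right) = 12 \cdot \frac{23}{2} = 138$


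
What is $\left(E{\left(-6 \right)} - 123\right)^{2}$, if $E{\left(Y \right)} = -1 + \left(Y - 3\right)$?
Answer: $17689$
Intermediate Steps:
$E{\left(Y \right)} = -4 + Y$ ($E{\left(Y \right)} = -1 + \left(-3 + Y\right) = -4 + Y$)
$\left(E{\left(-6 \right)} - 123\right)^{2} = \left(\left(-4 - 6\right) - 123\right)^{2} = \left(-10 - 123\right)^{2} = \left(-133\right)^{2} = 17689$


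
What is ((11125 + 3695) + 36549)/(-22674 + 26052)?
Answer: 17123/1126 ≈ 15.207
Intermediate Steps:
((11125 + 3695) + 36549)/(-22674 + 26052) = (14820 + 36549)/3378 = 51369*(1/3378) = 17123/1126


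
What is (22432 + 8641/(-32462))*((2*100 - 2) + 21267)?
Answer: 15630361011495/32462 ≈ 4.8150e+8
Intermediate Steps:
(22432 + 8641/(-32462))*((2*100 - 2) + 21267) = (22432 + 8641*(-1/32462))*((200 - 2) + 21267) = (22432 - 8641/32462)*(198 + 21267) = (728178943/32462)*21465 = 15630361011495/32462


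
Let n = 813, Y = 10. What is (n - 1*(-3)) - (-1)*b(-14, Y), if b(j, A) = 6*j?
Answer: 732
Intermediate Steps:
(n - 1*(-3)) - (-1)*b(-14, Y) = (813 - 1*(-3)) - (-1)*6*(-14) = (813 + 3) - (-1)*(-84) = 816 - 1*84 = 816 - 84 = 732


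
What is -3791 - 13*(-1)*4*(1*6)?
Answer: -3479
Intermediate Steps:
-3791 - 13*(-1)*4*(1*6) = -3791 - (-13)*4*6 = -3791 - (-13)*24 = -3791 - 1*(-312) = -3791 + 312 = -3479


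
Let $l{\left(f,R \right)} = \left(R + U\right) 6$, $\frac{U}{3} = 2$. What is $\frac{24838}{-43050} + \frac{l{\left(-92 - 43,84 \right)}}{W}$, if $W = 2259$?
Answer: $- \frac{1825669}{5402775} \approx -0.33791$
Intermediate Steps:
$U = 6$ ($U = 3 \cdot 2 = 6$)
$l{\left(f,R \right)} = 36 + 6 R$ ($l{\left(f,R \right)} = \left(R + 6\right) 6 = \left(6 + R\right) 6 = 36 + 6 R$)
$\frac{24838}{-43050} + \frac{l{\left(-92 - 43,84 \right)}}{W} = \frac{24838}{-43050} + \frac{36 + 6 \cdot 84}{2259} = 24838 \left(- \frac{1}{43050}\right) + \left(36 + 504\right) \frac{1}{2259} = - \frac{12419}{21525} + 540 \cdot \frac{1}{2259} = - \frac{12419}{21525} + \frac{60}{251} = - \frac{1825669}{5402775}$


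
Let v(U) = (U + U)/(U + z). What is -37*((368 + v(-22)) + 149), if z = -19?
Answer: -785917/41 ≈ -19169.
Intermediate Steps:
v(U) = 2*U/(-19 + U) (v(U) = (U + U)/(U - 19) = (2*U)/(-19 + U) = 2*U/(-19 + U))
-37*((368 + v(-22)) + 149) = -37*((368 + 2*(-22)/(-19 - 22)) + 149) = -37*((368 + 2*(-22)/(-41)) + 149) = -37*((368 + 2*(-22)*(-1/41)) + 149) = -37*((368 + 44/41) + 149) = -37*(15132/41 + 149) = -37*21241/41 = -785917/41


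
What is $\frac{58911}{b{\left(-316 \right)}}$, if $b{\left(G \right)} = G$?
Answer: $- \frac{58911}{316} \approx -186.43$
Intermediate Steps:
$\frac{58911}{b{\left(-316 \right)}} = \frac{58911}{-316} = 58911 \left(- \frac{1}{316}\right) = - \frac{58911}{316}$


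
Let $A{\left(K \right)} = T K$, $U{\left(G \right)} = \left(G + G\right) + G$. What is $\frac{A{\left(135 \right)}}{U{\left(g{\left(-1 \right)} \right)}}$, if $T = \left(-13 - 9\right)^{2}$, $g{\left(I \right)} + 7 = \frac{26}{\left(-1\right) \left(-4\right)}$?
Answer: $-43560$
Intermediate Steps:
$g{\left(I \right)} = - \frac{1}{2}$ ($g{\left(I \right)} = -7 + \frac{26}{\left(-1\right) \left(-4\right)} = -7 + \frac{26}{4} = -7 + 26 \cdot \frac{1}{4} = -7 + \frac{13}{2} = - \frac{1}{2}$)
$U{\left(G \right)} = 3 G$ ($U{\left(G \right)} = 2 G + G = 3 G$)
$T = 484$ ($T = \left(-22\right)^{2} = 484$)
$A{\left(K \right)} = 484 K$
$\frac{A{\left(135 \right)}}{U{\left(g{\left(-1 \right)} \right)}} = \frac{484 \cdot 135}{3 \left(- \frac{1}{2}\right)} = \frac{65340}{- \frac{3}{2}} = 65340 \left(- \frac{2}{3}\right) = -43560$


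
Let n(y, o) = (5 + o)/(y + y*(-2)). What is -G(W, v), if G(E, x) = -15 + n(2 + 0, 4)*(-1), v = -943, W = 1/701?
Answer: 21/2 ≈ 10.500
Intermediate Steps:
W = 1/701 ≈ 0.0014265
n(y, o) = -(5 + o)/y (n(y, o) = (5 + o)/(y - 2*y) = (5 + o)/((-y)) = (5 + o)*(-1/y) = -(5 + o)/y)
G(E, x) = -21/2 (G(E, x) = -15 + ((-5 - 1*4)/(2 + 0))*(-1) = -15 + ((-5 - 4)/2)*(-1) = -15 + ((1/2)*(-9))*(-1) = -15 - 9/2*(-1) = -15 + 9/2 = -21/2)
-G(W, v) = -1*(-21/2) = 21/2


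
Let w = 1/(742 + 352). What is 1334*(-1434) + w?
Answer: -2092773863/1094 ≈ -1.9130e+6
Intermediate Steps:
w = 1/1094 ≈ 0.00091408
1334*(-1434) + w = 1334*(-1434) + 1/1094 = -1912956 + 1/1094 = -2092773863/1094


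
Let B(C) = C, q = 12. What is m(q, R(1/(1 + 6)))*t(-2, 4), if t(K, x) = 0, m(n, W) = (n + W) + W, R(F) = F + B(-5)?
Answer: 0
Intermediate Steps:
R(F) = -5 + F (R(F) = F - 5 = -5 + F)
m(n, W) = n + 2*W (m(n, W) = (W + n) + W = n + 2*W)
m(q, R(1/(1 + 6)))*t(-2, 4) = (12 + 2*(-5 + 1/(1 + 6)))*0 = (12 + 2*(-5 + 1/7))*0 = (12 + 2*(-5 + ⅐))*0 = (12 + 2*(-34/7))*0 = (12 - 68/7)*0 = (16/7)*0 = 0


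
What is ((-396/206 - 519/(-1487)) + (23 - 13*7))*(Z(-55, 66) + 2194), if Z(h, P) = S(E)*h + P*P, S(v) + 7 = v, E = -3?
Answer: -75657010700/153161 ≈ -4.9397e+5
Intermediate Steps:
S(v) = -7 + v
Z(h, P) = P² - 10*h (Z(h, P) = (-7 - 3)*h + P*P = -10*h + P² = P² - 10*h)
((-396/206 - 519/(-1487)) + (23 - 13*7))*(Z(-55, 66) + 2194) = ((-396/206 - 519/(-1487)) + (23 - 13*7))*((66² - 10*(-55)) + 2194) = ((-396*1/206 - 519*(-1/1487)) + (23 - 91))*((4356 + 550) + 2194) = ((-198/103 + 519/1487) - 68)*(4906 + 2194) = (-240969/153161 - 68)*7100 = -10655917/153161*7100 = -75657010700/153161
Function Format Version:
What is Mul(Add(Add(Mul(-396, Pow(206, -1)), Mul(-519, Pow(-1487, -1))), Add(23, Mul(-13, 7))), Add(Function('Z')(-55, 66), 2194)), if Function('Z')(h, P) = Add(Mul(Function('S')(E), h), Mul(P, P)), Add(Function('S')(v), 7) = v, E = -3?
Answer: Rational(-75657010700, 153161) ≈ -4.9397e+5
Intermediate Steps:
Function('S')(v) = Add(-7, v)
Function('Z')(h, P) = Add(Pow(P, 2), Mul(-10, h)) (Function('Z')(h, P) = Add(Mul(Add(-7, -3), h), Mul(P, P)) = Add(Mul(-10, h), Pow(P, 2)) = Add(Pow(P, 2), Mul(-10, h)))
Mul(Add(Add(Mul(-396, Pow(206, -1)), Mul(-519, Pow(-1487, -1))), Add(23, Mul(-13, 7))), Add(Function('Z')(-55, 66), 2194)) = Mul(Add(Add(Mul(-396, Pow(206, -1)), Mul(-519, Pow(-1487, -1))), Add(23, Mul(-13, 7))), Add(Add(Pow(66, 2), Mul(-10, -55)), 2194)) = Mul(Add(Add(Mul(-396, Rational(1, 206)), Mul(-519, Rational(-1, 1487))), Add(23, -91)), Add(Add(4356, 550), 2194)) = Mul(Add(Add(Rational(-198, 103), Rational(519, 1487)), -68), Add(4906, 2194)) = Mul(Add(Rational(-240969, 153161), -68), 7100) = Mul(Rational(-10655917, 153161), 7100) = Rational(-75657010700, 153161)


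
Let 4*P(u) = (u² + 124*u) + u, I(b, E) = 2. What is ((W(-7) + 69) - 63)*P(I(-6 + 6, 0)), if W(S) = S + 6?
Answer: 635/2 ≈ 317.50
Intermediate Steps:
W(S) = 6 + S
P(u) = u²/4 + 125*u/4 (P(u) = ((u² + 124*u) + u)/4 = (u² + 125*u)/4 = u²/4 + 125*u/4)
((W(-7) + 69) - 63)*P(I(-6 + 6, 0)) = (((6 - 7) + 69) - 63)*((¼)*2*(125 + 2)) = ((-1 + 69) - 63)*((¼)*2*127) = (68 - 63)*(127/2) = 5*(127/2) = 635/2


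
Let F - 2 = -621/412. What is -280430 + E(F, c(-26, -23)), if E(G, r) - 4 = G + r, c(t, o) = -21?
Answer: -115543961/412 ≈ -2.8045e+5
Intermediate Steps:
F = 203/412 (F = 2 - 621/412 = 203/412 ≈ 0.49272)
E(G, r) = 4 + G + r (E(G, r) = 4 + (G + r) = 4 + G + r)
-280430 + E(F, c(-26, -23)) = -280430 + (4 + 203/412 - 21) = -280430 - 6801/412 = -115543961/412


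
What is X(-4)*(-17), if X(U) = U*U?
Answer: -272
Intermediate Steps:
X(U) = U²
X(-4)*(-17) = (-4)²*(-17) = 16*(-17) = -272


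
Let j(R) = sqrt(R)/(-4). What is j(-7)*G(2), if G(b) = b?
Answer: -I*sqrt(7)/2 ≈ -1.3229*I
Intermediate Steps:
j(R) = -sqrt(R)/4
j(-7)*G(2) = -I*sqrt(7)/4*2 = -I*sqrt(7)/2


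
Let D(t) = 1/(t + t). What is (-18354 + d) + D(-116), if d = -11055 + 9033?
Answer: -4727233/232 ≈ -20376.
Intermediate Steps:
D(t) = 1/(2*t)
d = -2022
(-18354 + d) + D(-116) = (-18354 - 2022) + (½)/(-116) = -20376 + (½)*(-1/116) = -20376 - 1/232 = -4727233/232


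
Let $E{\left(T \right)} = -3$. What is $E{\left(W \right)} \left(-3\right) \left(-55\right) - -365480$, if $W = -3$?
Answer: $364985$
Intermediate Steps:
$E{\left(W \right)} \left(-3\right) \left(-55\right) - -365480 = \left(-3\right) \left(-3\right) \left(-55\right) - -365480 = 9 \left(-55\right) + 365480 = -495 + 365480 = 364985$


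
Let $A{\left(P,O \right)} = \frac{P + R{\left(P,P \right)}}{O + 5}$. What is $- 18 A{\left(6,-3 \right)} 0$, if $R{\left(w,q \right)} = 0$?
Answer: $0$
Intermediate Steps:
$A{\left(P,O \right)} = \frac{P}{5 + O}$ ($A{\left(P,O \right)} = \frac{P + 0}{O + 5} = \frac{P}{5 + O}$)
$- 18 A{\left(6,-3 \right)} 0 = - 18 \frac{6}{5 - 3} \cdot 0 = - 18 \cdot \frac{6}{2} \cdot 0 = - 18 \cdot 6 \cdot \frac{1}{2} \cdot 0 = \left(-18\right) 3 \cdot 0 = \left(-54\right) 0 = 0$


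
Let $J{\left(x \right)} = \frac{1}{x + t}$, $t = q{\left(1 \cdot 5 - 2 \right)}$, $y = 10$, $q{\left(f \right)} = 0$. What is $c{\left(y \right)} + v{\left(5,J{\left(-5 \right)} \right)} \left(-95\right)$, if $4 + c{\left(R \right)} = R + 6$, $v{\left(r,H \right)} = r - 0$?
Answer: $-463$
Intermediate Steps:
$t = 0$
$J{\left(x \right)} = \frac{1}{x}$ ($J{\left(x \right)} = \frac{1}{x + 0} = \frac{1}{x}$)
$v{\left(r,H \right)} = r$ ($v{\left(r,H \right)} = r + 0 = r$)
$c{\left(R \right)} = 2 + R$ ($c{\left(R \right)} = -4 + \left(R + 6\right) = -4 + \left(6 + R\right) = 2 + R$)
$c{\left(y \right)} + v{\left(5,J{\left(-5 \right)} \right)} \left(-95\right) = \left(2 + 10\right) + 5 \left(-95\right) = 12 - 475 = -463$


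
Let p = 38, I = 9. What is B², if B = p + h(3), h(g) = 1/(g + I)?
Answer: 208849/144 ≈ 1450.3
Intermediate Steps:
h(g) = 1/(9 + g) (h(g) = 1/(g + 9) = 1/(9 + g))
B = 457/12 (B = 38 + 1/(9 + 3) = 38 + 1/12 = 457/12 ≈ 38.083)
B² = (457/12)² = 208849/144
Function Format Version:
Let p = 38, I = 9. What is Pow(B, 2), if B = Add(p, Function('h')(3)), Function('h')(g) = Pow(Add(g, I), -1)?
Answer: Rational(208849, 144) ≈ 1450.3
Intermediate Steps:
Function('h')(g) = Pow(Add(9, g), -1) (Function('h')(g) = Pow(Add(g, 9), -1) = Pow(Add(9, g), -1))
B = Rational(457, 12) (B = Add(38, Pow(Add(9, 3), -1)) = Add(38, Pow(12, -1)) = Add(38, Rational(1, 12)) = Rational(457, 12) ≈ 38.083)
Pow(B, 2) = Pow(Rational(457, 12), 2) = Rational(208849, 144)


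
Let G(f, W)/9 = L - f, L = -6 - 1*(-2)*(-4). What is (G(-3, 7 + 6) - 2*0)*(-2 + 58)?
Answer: -5544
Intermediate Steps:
L = -14 (L = -6 + 2*(-4) = -6 - 8 = -14)
G(f, W) = -126 - 9*f (G(f, W) = 9*(-14 - f) = -126 - 9*f)
(G(-3, 7 + 6) - 2*0)*(-2 + 58) = ((-126 - 9*(-3)) - 2*0)*(-2 + 58) = ((-126 + 27) + 0)*56 = (-99 + 0)*56 = -99*56 = -5544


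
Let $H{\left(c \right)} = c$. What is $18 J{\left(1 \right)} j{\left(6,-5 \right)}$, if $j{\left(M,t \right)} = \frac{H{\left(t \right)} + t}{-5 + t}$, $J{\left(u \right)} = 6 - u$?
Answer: $90$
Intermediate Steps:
$j{\left(M,t \right)} = \frac{2 t}{-5 + t}$ ($j{\left(M,t \right)} = \frac{t + t}{-5 + t} = \frac{2 t}{-5 + t}$)
$18 J{\left(1 \right)} j{\left(6,-5 \right)} = 18 \left(6 - 1\right) 2 \left(-5\right) \frac{1}{-5 - 5} = 18 \left(6 - 1\right) 2 \left(-5\right) \frac{1}{-10} = 18 \cdot 5 \cdot 2 \left(-5\right) \left(- \frac{1}{10}\right) = 90 \cdot 1 = 90$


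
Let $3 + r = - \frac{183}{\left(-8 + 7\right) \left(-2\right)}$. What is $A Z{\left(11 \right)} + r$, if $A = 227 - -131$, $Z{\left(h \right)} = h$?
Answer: $\frac{7687}{2} \approx 3843.5$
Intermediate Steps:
$A = 358$ ($A = 227 + 131 = 358$)
$r = - \frac{189}{2}$ ($r = -3 - \frac{183}{\left(-8 + 7\right) \left(-2\right)} = -3 - \frac{183}{\left(-1\right) \left(-2\right)} = -3 - \frac{183}{2} = - \frac{189}{2} \approx -94.5$)
$A Z{\left(11 \right)} + r = 358 \cdot 11 - \frac{189}{2} = 3938 - \frac{189}{2} = \frac{7687}{2}$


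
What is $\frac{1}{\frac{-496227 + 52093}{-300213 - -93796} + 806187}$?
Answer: $\frac{206417}{166411146113} \approx 1.2404 \cdot 10^{-6}$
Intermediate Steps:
$\frac{1}{\frac{-496227 + 52093}{-300213 - -93796} + 806187} = \frac{1}{- \frac{444134}{-300213 + 93796} + 806187} = \frac{1}{- \frac{444134}{-206417} + 806187} = \frac{1}{\left(-444134\right) \left(- \frac{1}{206417}\right) + 806187} = \frac{1}{\frac{444134}{206417} + 806187} = \frac{1}{\frac{166411146113}{206417}} = \frac{206417}{166411146113}$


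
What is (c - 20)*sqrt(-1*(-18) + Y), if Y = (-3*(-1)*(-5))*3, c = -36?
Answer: -168*I*sqrt(3) ≈ -290.98*I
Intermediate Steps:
Y = -45 (Y = (3*(-5))*3 = -15*3 = -45)
(c - 20)*sqrt(-1*(-18) + Y) = (-36 - 20)*sqrt(-1*(-18) - 45) = -56*sqrt(18 - 45) = -168*I*sqrt(3)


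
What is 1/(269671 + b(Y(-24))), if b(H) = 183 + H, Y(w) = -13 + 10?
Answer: 1/269851 ≈ 3.7057e-6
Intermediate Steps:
Y(w) = -3
1/(269671 + b(Y(-24))) = 1/(269671 + (183 - 3)) = 1/(269671 + 180) = 1/269851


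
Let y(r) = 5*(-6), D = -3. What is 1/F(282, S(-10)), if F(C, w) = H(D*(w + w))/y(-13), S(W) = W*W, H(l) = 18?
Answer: -5/3 ≈ -1.6667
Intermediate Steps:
y(r) = -30
S(W) = W²
F(C, w) = -⅗ (F(C, w) = 18/(-30) = 18*(-1/30) = -⅗)
1/F(282, S(-10)) = 1/(-⅗) = -5/3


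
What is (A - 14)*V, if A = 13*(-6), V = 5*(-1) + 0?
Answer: 460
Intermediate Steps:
V = -5 (V = -5 + 0 = -5)
A = -78
(A - 14)*V = (-78 - 14)*(-5) = -92*(-5) = 460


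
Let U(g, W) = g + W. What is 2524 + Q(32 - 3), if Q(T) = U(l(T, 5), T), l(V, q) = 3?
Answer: 2556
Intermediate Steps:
U(g, W) = W + g
Q(T) = 3 + T (Q(T) = T + 3 = 3 + T)
2524 + Q(32 - 3) = 2524 + (3 + (32 - 3)) = 2524 + (3 + 29) = 2524 + 32 = 2556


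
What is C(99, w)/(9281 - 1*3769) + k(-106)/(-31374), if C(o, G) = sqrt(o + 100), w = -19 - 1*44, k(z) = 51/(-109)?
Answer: 17/1139922 + sqrt(199)/5512 ≈ 0.0025742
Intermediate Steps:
k(z) = -51/109 (k(z) = 51*(-1/109) = -51/109)
w = -63 (w = -19 - 44 = -63)
C(o, G) = sqrt(100 + o)
C(99, w)/(9281 - 1*3769) + k(-106)/(-31374) = sqrt(100 + 99)/(9281 - 1*3769) - 51/109/(-31374) = sqrt(199)/(9281 - 3769) - 51/109*(-1/31374) = sqrt(199)/5512 + 17/1139922 = 17/1139922 + sqrt(199)/5512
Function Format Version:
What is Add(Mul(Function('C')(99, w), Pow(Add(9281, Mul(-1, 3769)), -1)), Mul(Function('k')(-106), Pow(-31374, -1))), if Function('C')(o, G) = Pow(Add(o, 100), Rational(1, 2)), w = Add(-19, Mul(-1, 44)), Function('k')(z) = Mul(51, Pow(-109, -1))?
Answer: Add(Rational(17, 1139922), Mul(Rational(1, 5512), Pow(199, Rational(1, 2)))) ≈ 0.0025742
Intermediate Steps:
Function('k')(z) = Rational(-51, 109) (Function('k')(z) = Mul(51, Rational(-1, 109)) = Rational(-51, 109))
w = -63 (w = Add(-19, -44) = -63)
Function('C')(o, G) = Pow(Add(100, o), Rational(1, 2))
Add(Mul(Function('C')(99, w), Pow(Add(9281, Mul(-1, 3769)), -1)), Mul(Function('k')(-106), Pow(-31374, -1))) = Add(Mul(Pow(Add(100, 99), Rational(1, 2)), Pow(Add(9281, Mul(-1, 3769)), -1)), Mul(Rational(-51, 109), Pow(-31374, -1))) = Add(Mul(Pow(199, Rational(1, 2)), Pow(Add(9281, -3769), -1)), Mul(Rational(-51, 109), Rational(-1, 31374))) = Add(Mul(Pow(199, Rational(1, 2)), Pow(5512, -1)), Rational(17, 1139922)) = Add(Mul(Pow(199, Rational(1, 2)), Rational(1, 5512)), Rational(17, 1139922)) = Add(Mul(Rational(1, 5512), Pow(199, Rational(1, 2))), Rational(17, 1139922)) = Add(Rational(17, 1139922), Mul(Rational(1, 5512), Pow(199, Rational(1, 2))))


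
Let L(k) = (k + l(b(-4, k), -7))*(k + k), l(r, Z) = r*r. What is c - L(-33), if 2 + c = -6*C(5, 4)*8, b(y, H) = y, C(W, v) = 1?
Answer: -1172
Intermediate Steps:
l(r, Z) = r²
L(k) = 2*k*(16 + k) (L(k) = (k + (-4)²)*(k + k) = (k + 16)*(2*k) = (16 + k)*(2*k) = 2*k*(16 + k))
c = -50 (c = -2 - 6*1*8 = -2 - 6*8 = -2 - 48 = -50)
c - L(-33) = -50 - 2*(-33)*(16 - 33) = -50 - 2*(-33)*(-17) = -50 - 1*1122 = -50 - 1122 = -1172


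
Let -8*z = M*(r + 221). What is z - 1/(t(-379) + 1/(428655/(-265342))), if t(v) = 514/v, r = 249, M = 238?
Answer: -4486727939215/320893288 ≈ -13982.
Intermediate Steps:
z = -27965/2 (z = -119*(249 + 221)/4 = -119*470/4 = -1/8*111860 = -27965/2 ≈ -13983.)
z - 1/(t(-379) + 1/(428655/(-265342))) = -27965/2 - 1/(514/(-379) + 1/(428655/(-265342))) = -27965/2 - 1/(514*(-1/379) + 1/(428655*(-1/265342))) = -27965/2 - 1/(-514/379 + 1/(-428655/265342)) = -27965/2 - 1/(-514/379 - 265342/428655) = -27965/2 - 1/(-320893288/162460245) = -27965/2 - 1*(-162460245/320893288) = -27965/2 + 162460245/320893288 = -4486727939215/320893288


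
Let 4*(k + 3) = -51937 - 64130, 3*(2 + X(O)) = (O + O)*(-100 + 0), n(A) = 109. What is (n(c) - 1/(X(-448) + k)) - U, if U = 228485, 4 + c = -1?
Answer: -2315504276/10139 ≈ -2.2838e+5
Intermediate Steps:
c = -5 (c = -4 - 1 = -5)
X(O) = -2 - 200*O/3 (X(O) = -2 + ((O + O)*(-100 + 0))/3 = -2 + ((2*O)*(-100))/3 = -2 + (-200*O)/3 = -2 - 200*O/3)
k = -116079/4 (k = -3 + (-51937 - 64130)/4 = -3 + (¼)*(-116067) = -3 - 116067/4 = -116079/4 ≈ -29020.)
(n(c) - 1/(X(-448) + k)) - U = (109 - 1/((-2 - 200/3*(-448)) - 116079/4)) - 1*228485 = (109 - 1/((-2 + 89600/3) - 116079/4)) - 228485 = (109 - 1/(89594/3 - 116079/4)) - 228485 = (109 - 1/10139/12) - 228485 = (109 - 1*12/10139) - 228485 = (109 - 12/10139) - 228485 = 1105139/10139 - 228485 = -2315504276/10139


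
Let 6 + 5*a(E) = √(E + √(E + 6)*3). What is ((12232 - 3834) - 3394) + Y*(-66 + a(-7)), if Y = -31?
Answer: 35436/5 - 31*√(-7 + 3*I)/5 ≈ 7083.8 - 16.761*I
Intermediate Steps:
a(E) = -6/5 + √(E + 3*√(6 + E))/5 (a(E) = -6/5 + √(E + √(E + 6)*3)/5 = -6/5 + √(E + √(6 + E)*3)/5 = -6/5 + √(E + 3*√(6 + E))/5)
((12232 - 3834) - 3394) + Y*(-66 + a(-7)) = ((12232 - 3834) - 3394) - 31*(-66 + (-6/5 + √(-7 + 3*√(6 - 7))/5)) = (8398 - 3394) - 31*(-66 + (-6/5 + √(-7 + 3*√(-1))/5)) = 5004 - 31*(-66 + (-6/5 + √(-7 + 3*I)/5)) = 5004 - 31*(-336/5 + √(-7 + 3*I)/5) = 5004 + (10416/5 - 31*√(-7 + 3*I)/5) = 35436/5 - 31*√(-7 + 3*I)/5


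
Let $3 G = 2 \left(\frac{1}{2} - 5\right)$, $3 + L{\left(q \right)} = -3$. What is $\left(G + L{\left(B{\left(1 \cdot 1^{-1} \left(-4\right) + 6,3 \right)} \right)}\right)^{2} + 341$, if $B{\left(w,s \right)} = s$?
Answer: $422$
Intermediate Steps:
$L{\left(q \right)} = -6$ ($L{\left(q \right)} = -3 - 3 = -6$)
$G = -3$ ($G = \frac{2 \left(\frac{1}{2} - 5\right)}{3} = \frac{2 \left(- \frac{9}{2}\right)}{3} = \frac{1}{3} \left(-9\right) = -3$)
$\left(G + L{\left(B{\left(1 \cdot 1^{-1} \left(-4\right) + 6,3 \right)} \right)}\right)^{2} + 341 = \left(-3 - 6\right)^{2} + 341 = \left(-9\right)^{2} + 341 = 81 + 341 = 422$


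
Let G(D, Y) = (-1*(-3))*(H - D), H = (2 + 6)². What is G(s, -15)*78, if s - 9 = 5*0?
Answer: 12870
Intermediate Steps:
s = 9 (s = 9 + 5*0 = 9 + 0 = 9)
H = 64 (H = 8² = 64)
G(D, Y) = 192 - 3*D (G(D, Y) = (-1*(-3))*(64 - D) = 3*(64 - D) = 192 - 3*D)
G(s, -15)*78 = (192 - 3*9)*78 = (192 - 27)*78 = 165*78 = 12870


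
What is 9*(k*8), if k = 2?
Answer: 144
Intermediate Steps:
9*(k*8) = 9*(2*8) = 9*16 = 144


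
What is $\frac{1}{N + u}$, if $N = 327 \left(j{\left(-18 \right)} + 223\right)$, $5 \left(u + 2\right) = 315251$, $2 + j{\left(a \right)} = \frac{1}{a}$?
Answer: $\frac{30}{4058911} \approx 7.3911 \cdot 10^{-6}$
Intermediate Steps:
$j{\left(a \right)} = -2 + \frac{1}{a}$
$u = \frac{315241}{5}$ ($u = -2 + \frac{1}{5} \cdot 315251 = -2 + \frac{315251}{5} = \frac{315241}{5} \approx 63048.0$)
$N = \frac{433493}{6}$ ($N = 327 \left(\left(-2 + \frac{1}{-18}\right) + 223\right) = 327 \left(\left(-2 - \frac{1}{18}\right) + 223\right) = 327 \left(- \frac{37}{18} + 223\right) = 327 \cdot \frac{3977}{18} = \frac{433493}{6} \approx 72249.0$)
$\frac{1}{N + u} = \frac{1}{\frac{433493}{6} + \frac{315241}{5}} = \frac{1}{\frac{4058911}{30}} = \frac{30}{4058911}$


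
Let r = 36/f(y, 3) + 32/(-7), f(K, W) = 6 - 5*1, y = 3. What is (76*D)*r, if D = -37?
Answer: -618640/7 ≈ -88377.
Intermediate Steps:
f(K, W) = 1 (f(K, W) = 6 - 5 = 1)
r = 220/7 (r = 36/1 + 32/(-7) = 36*1 + 32*(-⅐) = 36 - 32/7 = 220/7 ≈ 31.429)
(76*D)*r = (76*(-37))*(220/7) = -2812*220/7 = -618640/7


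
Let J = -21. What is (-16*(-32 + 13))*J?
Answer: -6384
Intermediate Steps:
(-16*(-32 + 13))*J = -16*(-32 + 13)*(-21) = -16*(-19)*(-21) = 304*(-21) = -6384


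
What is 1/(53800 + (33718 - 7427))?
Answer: 1/80091 ≈ 1.2486e-5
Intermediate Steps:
1/(53800 + (33718 - 7427)) = 1/(53800 + 26291) = 1/80091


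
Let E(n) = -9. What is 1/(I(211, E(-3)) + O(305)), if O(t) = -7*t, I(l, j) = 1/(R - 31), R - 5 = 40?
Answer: -14/29889 ≈ -0.00046840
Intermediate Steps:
R = 45 (R = 5 + 40 = 45)
I(l, j) = 1/14 (I(l, j) = 1/(45 - 31) = 1/14)
1/(I(211, E(-3)) + O(305)) = 1/(1/14 - 7*305) = 1/(1/14 - 2135) = 1/(-29889/14) = -14/29889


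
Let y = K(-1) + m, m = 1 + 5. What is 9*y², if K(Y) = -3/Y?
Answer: 729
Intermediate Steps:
m = 6
y = 9 (y = -3/(-1) + 6 = -3*(-1) + 6 = 3 + 6 = 9)
9*y² = 9*9² = 9*81 = 729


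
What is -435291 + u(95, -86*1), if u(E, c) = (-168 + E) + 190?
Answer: -435174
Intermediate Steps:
u(E, c) = 22 + E
-435291 + u(95, -86*1) = -435291 + (22 + 95) = -435291 + 117 = -435174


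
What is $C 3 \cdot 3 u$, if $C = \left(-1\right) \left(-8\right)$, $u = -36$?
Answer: $-2592$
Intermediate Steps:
$C = 8$
$C 3 \cdot 3 u = 8 \cdot 3 \cdot 3 \left(-36\right) = 8 \cdot 9 \left(-36\right) = 72 \left(-36\right) = -2592$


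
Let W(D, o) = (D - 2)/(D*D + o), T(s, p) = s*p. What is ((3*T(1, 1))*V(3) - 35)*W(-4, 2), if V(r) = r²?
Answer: 8/3 ≈ 2.6667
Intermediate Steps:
T(s, p) = p*s
W(D, o) = (-2 + D)/(o + D²) (W(D, o) = (-2 + D)/(D² + o) = (-2 + D)/(o + D²))
((3*T(1, 1))*V(3) - 35)*W(-4, 2) = ((3*(1*1))*3² - 35)*((-2 - 4)/(2 + (-4)²)) = ((3*1)*9 - 35)*(-6/(2 + 16)) = (3*9 - 35)*(-6/18) = (27 - 35)*((1/18)*(-6)) = -8*(-⅓) = 8/3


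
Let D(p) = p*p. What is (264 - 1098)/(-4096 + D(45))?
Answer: 834/2071 ≈ 0.40270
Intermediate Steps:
D(p) = p**2
(264 - 1098)/(-4096 + D(45)) = (264 - 1098)/(-4096 + 45**2) = -834/(-4096 + 2025) = -834/(-2071) = -834*(-1/2071) = 834/2071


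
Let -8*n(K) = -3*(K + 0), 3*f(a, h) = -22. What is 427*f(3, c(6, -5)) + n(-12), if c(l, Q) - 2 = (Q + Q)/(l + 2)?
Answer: -18815/6 ≈ -3135.8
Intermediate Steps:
c(l, Q) = 2 + 2*Q/(2 + l) (c(l, Q) = 2 + (Q + Q)/(l + 2) = 2 + (2*Q)/(2 + l) = 2 + 2*Q/(2 + l))
f(a, h) = -22/3 (f(a, h) = (1/3)*(-22) = -22/3)
n(K) = 3*K/8 (n(K) = -(-3)*(K + 0)/8 = -(-3)*K/8 = 3*K/8)
427*f(3, c(6, -5)) + n(-12) = 427*(-22/3) + (3/8)*(-12) = -9394/3 - 9/2 = -18815/6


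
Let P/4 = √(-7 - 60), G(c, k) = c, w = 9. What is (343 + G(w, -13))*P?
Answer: 1408*I*√67 ≈ 11525.0*I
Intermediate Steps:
P = 4*I*√67 (P = 4*√(-7 - 60) = 4*√(-67) = 4*(I*√67) = 4*I*√67 ≈ 32.741*I)
(343 + G(w, -13))*P = (343 + 9)*(4*I*√67) = 352*(4*I*√67) = 1408*I*√67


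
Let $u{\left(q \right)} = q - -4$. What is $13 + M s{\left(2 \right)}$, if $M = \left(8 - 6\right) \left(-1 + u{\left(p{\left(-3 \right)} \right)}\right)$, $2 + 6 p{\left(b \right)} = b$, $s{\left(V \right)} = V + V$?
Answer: $\frac{91}{3} \approx 30.333$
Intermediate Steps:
$s{\left(V \right)} = 2 V$
$p{\left(b \right)} = - \frac{1}{3} + \frac{b}{6}$
$u{\left(q \right)} = 4 + q$ ($u{\left(q \right)} = q + 4 = 4 + q$)
$M = \frac{13}{3}$ ($M = \left(8 - 6\right) \left(-1 + \left(4 + \left(- \frac{1}{3} + \frac{1}{6} \left(-3\right)\right)\right)\right) = 2 \left(-1 + \left(4 - \frac{5}{6}\right)\right) = 2 \left(-1 + \frac{19}{6}\right) = 2 \cdot \frac{13}{6} = \frac{13}{3} \approx 4.3333$)
$13 + M s{\left(2 \right)} = 13 + \frac{13 \cdot 2 \cdot 2}{3} = 13 + \frac{13}{3} \cdot 4 = 13 + \frac{52}{3} = \frac{91}{3}$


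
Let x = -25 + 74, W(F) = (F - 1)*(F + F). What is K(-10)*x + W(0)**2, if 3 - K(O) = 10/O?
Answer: 196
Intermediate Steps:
W(F) = 2*F*(-1 + F) (W(F) = (-1 + F)*(2*F) = 2*F*(-1 + F))
K(O) = 3 - 10/O
x = 49
K(-10)*x + W(0)**2 = (3 - 10/(-10))*49 + (2*0*(-1 + 0))**2 = (3 - 10*(-1/10))*49 + (2*0*(-1))**2 = (3 + 1)*49 + 0**2 = 4*49 + 0 = 196 + 0 = 196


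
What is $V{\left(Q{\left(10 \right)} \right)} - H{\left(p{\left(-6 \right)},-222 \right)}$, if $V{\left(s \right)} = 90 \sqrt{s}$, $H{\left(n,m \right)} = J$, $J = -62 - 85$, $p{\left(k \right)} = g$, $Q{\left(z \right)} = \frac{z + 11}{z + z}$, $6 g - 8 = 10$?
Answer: $147 + 9 \sqrt{105} \approx 239.22$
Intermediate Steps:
$g = 3$ ($g = \frac{4}{3} + \frac{1}{6} \cdot 10 = \frac{4}{3} + \frac{5}{3} = 3$)
$Q{\left(z \right)} = \frac{11 + z}{2 z}$
$p{\left(k \right)} = 3$
$J = -147$ ($J = -62 - 85 = -147$)
$H{\left(n,m \right)} = -147$
$V{\left(Q{\left(10 \right)} \right)} - H{\left(p{\left(-6 \right)},-222 \right)} = 90 \sqrt{\frac{11 + 10}{2 \cdot 10}} - -147 = 90 \sqrt{\frac{1}{2} \cdot \frac{1}{10} \cdot 21} + 147 = 90 \sqrt{\frac{21}{20}} + 147 = 90 \frac{\sqrt{105}}{10} + 147 = 9 \sqrt{105} + 147 = 147 + 9 \sqrt{105}$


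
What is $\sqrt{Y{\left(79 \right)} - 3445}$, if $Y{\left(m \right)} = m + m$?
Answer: $i \sqrt{3287} \approx 57.332 i$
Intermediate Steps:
$Y{\left(m \right)} = 2 m$
$\sqrt{Y{\left(79 \right)} - 3445} = \sqrt{2 \cdot 79 - 3445} = \sqrt{158 - 3445} = \sqrt{-3287} = i \sqrt{3287}$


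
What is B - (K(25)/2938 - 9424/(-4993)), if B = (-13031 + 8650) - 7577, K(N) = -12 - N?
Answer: -175444594743/14669434 ≈ -11960.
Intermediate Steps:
B = -11958 (B = -4381 - 7577 = -11958)
B - (K(25)/2938 - 9424/(-4993)) = -11958 - ((-12 - 1*25)/2938 - 9424/(-4993)) = -11958 - ((-12 - 25)*(1/2938) - 9424*(-1/4993)) = -11958 - (-37*1/2938 + 9424/4993) = -11958 - (-37/2938 + 9424/4993) = -11958 - 1*27502971/14669434 = -11958 - 27502971/14669434 = -175444594743/14669434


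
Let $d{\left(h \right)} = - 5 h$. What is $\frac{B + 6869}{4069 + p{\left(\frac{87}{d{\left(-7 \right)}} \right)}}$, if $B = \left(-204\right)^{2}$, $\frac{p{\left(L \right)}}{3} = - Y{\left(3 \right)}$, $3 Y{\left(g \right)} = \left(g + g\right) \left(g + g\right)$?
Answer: $\frac{48485}{4033} \approx 12.022$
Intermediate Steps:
$Y{\left(g \right)} = \frac{4 g^{2}}{3}$ ($Y{\left(g \right)} = \frac{\left(g + g\right) \left(g + g\right)}{3} = \frac{2 g 2 g}{3} = \frac{4 g^{2}}{3}$)
$p{\left(L \right)} = -36$ ($p{\left(L \right)} = 3 \left(- \frac{4 \cdot 3^{2}}{3}\right) = 3 \left(- \frac{4 \cdot 9}{3}\right) = 3 \left(\left(-1\right) 12\right) = 3 \left(-12\right) = -36$)
$B = 41616$
$\frac{B + 6869}{4069 + p{\left(\frac{87}{d{\left(-7 \right)}} \right)}} = \frac{41616 + 6869}{4069 - 36} = \frac{48485}{4033}$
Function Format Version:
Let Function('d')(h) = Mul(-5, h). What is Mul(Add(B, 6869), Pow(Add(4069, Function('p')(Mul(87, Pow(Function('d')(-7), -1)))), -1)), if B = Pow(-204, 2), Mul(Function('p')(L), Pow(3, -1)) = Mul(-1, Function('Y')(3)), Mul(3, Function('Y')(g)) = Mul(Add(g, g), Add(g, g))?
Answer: Rational(48485, 4033) ≈ 12.022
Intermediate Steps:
Function('Y')(g) = Mul(Rational(4, 3), Pow(g, 2)) (Function('Y')(g) = Mul(Rational(1, 3), Mul(Add(g, g), Add(g, g))) = Mul(Rational(1, 3), Mul(Mul(2, g), Mul(2, g))) = Mul(Rational(1, 3), Mul(4, Pow(g, 2))) = Mul(Rational(4, 3), Pow(g, 2)))
Function('p')(L) = -36 (Function('p')(L) = Mul(3, Mul(-1, Mul(Rational(4, 3), Pow(3, 2)))) = Mul(3, Mul(-1, Mul(Rational(4, 3), 9))) = Mul(3, Mul(-1, 12)) = Mul(3, -12) = -36)
B = 41616
Mul(Add(B, 6869), Pow(Add(4069, Function('p')(Mul(87, Pow(Function('d')(-7), -1)))), -1)) = Mul(Add(41616, 6869), Pow(Add(4069, -36), -1)) = Mul(48485, Pow(4033, -1)) = Mul(48485, Rational(1, 4033)) = Rational(48485, 4033)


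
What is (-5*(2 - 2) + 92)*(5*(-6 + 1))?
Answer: -2300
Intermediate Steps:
(-5*(2 - 2) + 92)*(5*(-6 + 1)) = (-5*0 + 92)*(5*(-5)) = (0 + 92)*(-25) = 92*(-25) = -2300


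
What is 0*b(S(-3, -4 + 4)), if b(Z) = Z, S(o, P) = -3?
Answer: 0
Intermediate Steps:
0*b(S(-3, -4 + 4)) = 0*(-3) = 0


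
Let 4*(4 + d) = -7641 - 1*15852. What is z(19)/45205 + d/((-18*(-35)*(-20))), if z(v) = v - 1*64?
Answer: 212091269/455666400 ≈ 0.46545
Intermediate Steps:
d = -23509/4 (d = -4 + (-7641 - 1*15852)/4 = -4 + (-7641 - 15852)/4 = -4 + (¼)*(-23493) = -4 - 23493/4 = -23509/4 ≈ -5877.3)
z(v) = -64 + v (z(v) = v - 64 = -64 + v)
z(19)/45205 + d/((-18*(-35)*(-20))) = (-64 + 19)/45205 - 23509/(4*(-18*(-35)*(-20))) = -45*1/45205 - 23509/(4*(630*(-20))) = -9/9041 - 23509/4/(-12600) = -9/9041 - 23509/4*(-1/12600) = -9/9041 + 23509/50400 = 212091269/455666400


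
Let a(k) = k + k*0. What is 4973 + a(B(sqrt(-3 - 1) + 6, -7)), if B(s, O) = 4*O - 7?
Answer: 4938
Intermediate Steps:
B(s, O) = -7 + 4*O
a(k) = k (a(k) = k + 0 = k)
4973 + a(B(sqrt(-3 - 1) + 6, -7)) = 4973 + (-7 + 4*(-7)) = 4973 + (-7 - 28) = 4973 - 35 = 4938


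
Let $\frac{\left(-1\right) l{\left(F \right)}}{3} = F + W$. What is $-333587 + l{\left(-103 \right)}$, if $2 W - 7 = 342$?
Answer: $- \frac{667603}{2} \approx -3.338 \cdot 10^{5}$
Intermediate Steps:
$W = \frac{349}{2}$ ($W = \frac{7}{2} + \frac{1}{2} \cdot 342 = \frac{7}{2} + 171 = \frac{349}{2} \approx 174.5$)
$l{\left(F \right)} = - \frac{1047}{2} - 3 F$ ($l{\left(F \right)} = - 3 \left(F + \frac{349}{2}\right) = - 3 \left(\frac{349}{2} + F\right) = - \frac{1047}{2} - 3 F$)
$-333587 + l{\left(-103 \right)} = -333587 - \frac{429}{2} = - \frac{667603}{2}$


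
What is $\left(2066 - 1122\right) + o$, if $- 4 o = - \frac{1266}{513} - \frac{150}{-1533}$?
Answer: $\frac{82539437}{87381} \approx 944.59$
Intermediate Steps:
$o = \frac{51773}{87381}$ ($o = - \frac{- \frac{1266}{513} - \frac{150}{-1533}}{4} = - \frac{\left(-1266\right) \frac{1}{513} - - \frac{50}{511}}{4} = - \frac{- \frac{422}{171} + \frac{50}{511}}{4} = \left(- \frac{1}{4}\right) \left(- \frac{207092}{87381}\right) = \frac{51773}{87381} \approx 0.5925$)
$\left(2066 - 1122\right) + o = \left(2066 - 1122\right) + \frac{51773}{87381} = 944 + \frac{51773}{87381} = \frac{82539437}{87381}$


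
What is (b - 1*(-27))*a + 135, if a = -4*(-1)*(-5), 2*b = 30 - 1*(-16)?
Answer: -865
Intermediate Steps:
b = 23 (b = (30 - 1*(-16))/2 = (30 + 16)/2 = (½)*46 = 23)
a = -20 (a = 4*(-5) = -20)
(b - 1*(-27))*a + 135 = (23 - 1*(-27))*(-20) + 135 = (23 + 27)*(-20) + 135 = 50*(-20) + 135 = -1000 + 135 = -865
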